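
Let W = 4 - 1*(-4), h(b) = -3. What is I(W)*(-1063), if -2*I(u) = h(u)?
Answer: -3189/2 ≈ -1594.5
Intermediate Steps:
W = 8 (W = 4 + 4 = 8)
I(u) = 3/2 (I(u) = -½*(-3) = 3/2)
I(W)*(-1063) = (3/2)*(-1063) = -3189/2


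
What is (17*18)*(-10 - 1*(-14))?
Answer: 1224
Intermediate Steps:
(17*18)*(-10 - 1*(-14)) = 306*(-10 + 14) = 306*4 = 1224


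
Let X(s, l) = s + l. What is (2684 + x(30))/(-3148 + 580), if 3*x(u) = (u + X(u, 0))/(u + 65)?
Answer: -2125/2033 ≈ -1.0453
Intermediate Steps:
X(s, l) = l + s
x(u) = 2*u/(3*(65 + u)) (x(u) = ((u + (0 + u))/(u + 65))/3 = ((u + u)/(65 + u))/3 = ((2*u)/(65 + u))/3 = (2*u/(65 + u))/3 = 2*u/(3*(65 + u)))
(2684 + x(30))/(-3148 + 580) = (2684 + (2/3)*30/(65 + 30))/(-3148 + 580) = (2684 + (2/3)*30/95)/(-2568) = (2684 + (2/3)*30*(1/95))*(-1/2568) = (2684 + 4/19)*(-1/2568) = (51000/19)*(-1/2568) = -2125/2033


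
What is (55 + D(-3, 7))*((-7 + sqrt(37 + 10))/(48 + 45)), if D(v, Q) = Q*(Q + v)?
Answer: -581/93 + 83*sqrt(47)/93 ≈ -0.12882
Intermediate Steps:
(55 + D(-3, 7))*((-7 + sqrt(37 + 10))/(48 + 45)) = (55 + 7*(7 - 3))*((-7 + sqrt(37 + 10))/(48 + 45)) = (55 + 7*4)*((-7 + sqrt(47))/93) = (55 + 28)*((-7 + sqrt(47))*(1/93)) = 83*(-7/93 + sqrt(47)/93) = -581/93 + 83*sqrt(47)/93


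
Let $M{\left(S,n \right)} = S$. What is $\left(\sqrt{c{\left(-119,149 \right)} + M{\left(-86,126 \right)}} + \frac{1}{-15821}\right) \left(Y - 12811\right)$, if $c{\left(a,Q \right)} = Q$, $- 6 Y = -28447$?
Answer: $\frac{48419}{94926} - \frac{48419 \sqrt{7}}{2} \approx -64052.0$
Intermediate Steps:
$Y = \frac{28447}{6}$ ($Y = \left(- \frac{1}{6}\right) \left(-28447\right) = \frac{28447}{6} \approx 4741.2$)
$\left(\sqrt{c{\left(-119,149 \right)} + M{\left(-86,126 \right)}} + \frac{1}{-15821}\right) \left(Y - 12811\right) = \left(\sqrt{149 - 86} + \frac{1}{-15821}\right) \left(\frac{28447}{6} - 12811\right) = \left(\sqrt{63} - \frac{1}{15821}\right) \left(- \frac{48419}{6}\right) = \left(3 \sqrt{7} - \frac{1}{15821}\right) \left(- \frac{48419}{6}\right) = \left(- \frac{1}{15821} + 3 \sqrt{7}\right) \left(- \frac{48419}{6}\right) = \frac{48419}{94926} - \frac{48419 \sqrt{7}}{2}$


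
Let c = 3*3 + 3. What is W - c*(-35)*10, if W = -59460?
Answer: -55260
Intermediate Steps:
c = 12 (c = 9 + 3 = 12)
W - c*(-35)*10 = -59460 - 12*(-35)*10 = -59460 - (-420)*10 = -59460 - 1*(-4200) = -59460 + 4200 = -55260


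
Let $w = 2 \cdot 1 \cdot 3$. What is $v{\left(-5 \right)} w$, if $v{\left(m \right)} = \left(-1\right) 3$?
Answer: $-18$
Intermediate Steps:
$w = 6$ ($w = 2 \cdot 3 = 6$)
$v{\left(m \right)} = -3$
$v{\left(-5 \right)} w = \left(-3\right) 6 = -18$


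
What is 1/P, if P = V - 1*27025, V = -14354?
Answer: -1/41379 ≈ -2.4167e-5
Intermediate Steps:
P = -41379 (P = -14354 - 1*27025 = -14354 - 27025 = -41379)
1/P = 1/(-41379) = -1/41379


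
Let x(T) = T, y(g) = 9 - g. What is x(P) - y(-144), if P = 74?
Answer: -79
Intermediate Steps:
x(P) - y(-144) = 74 - (9 - 1*(-144)) = 74 - (9 + 144) = 74 - 1*153 = 74 - 153 = -79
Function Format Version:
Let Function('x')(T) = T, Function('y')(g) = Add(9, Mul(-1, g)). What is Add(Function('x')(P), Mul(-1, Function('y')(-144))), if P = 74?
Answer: -79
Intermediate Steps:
Add(Function('x')(P), Mul(-1, Function('y')(-144))) = Add(74, Mul(-1, Add(9, Mul(-1, -144)))) = Add(74, Mul(-1, Add(9, 144))) = Add(74, Mul(-1, 153)) = Add(74, -153) = -79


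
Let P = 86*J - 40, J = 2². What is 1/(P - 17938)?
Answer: -1/17634 ≈ -5.6709e-5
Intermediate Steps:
J = 4
P = 304 (P = 86*4 - 40 = 344 - 40 = 304)
1/(P - 17938) = 1/(304 - 17938) = 1/(-17634) = -1/17634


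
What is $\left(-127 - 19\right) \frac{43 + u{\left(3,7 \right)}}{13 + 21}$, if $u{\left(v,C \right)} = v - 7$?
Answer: $- \frac{2847}{17} \approx -167.47$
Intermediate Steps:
$u{\left(v,C \right)} = -7 + v$
$\left(-127 - 19\right) \frac{43 + u{\left(3,7 \right)}}{13 + 21} = \left(-127 - 19\right) \frac{43 + \left(-7 + 3\right)}{13 + 21} = - 146 \frac{43 - 4}{34} = - 146 \cdot 39 \cdot \frac{1}{34} = \left(-146\right) \frac{39}{34} = - \frac{2847}{17}$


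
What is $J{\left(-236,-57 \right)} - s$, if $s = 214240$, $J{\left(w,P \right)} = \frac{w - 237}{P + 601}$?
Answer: $- \frac{116547033}{544} \approx -2.1424 \cdot 10^{5}$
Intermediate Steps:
$J{\left(w,P \right)} = \frac{-237 + w}{601 + P}$
$J{\left(-236,-57 \right)} - s = \frac{-237 - 236}{601 - 57} - 214240 = \frac{1}{544} \left(-473\right) - 214240 = - \frac{473}{544} - 214240 = - \frac{116547033}{544}$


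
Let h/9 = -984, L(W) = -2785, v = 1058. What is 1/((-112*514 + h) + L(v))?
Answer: -1/69209 ≈ -1.4449e-5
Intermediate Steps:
h = -8856 (h = 9*(-984) = -8856)
1/((-112*514 + h) + L(v)) = 1/((-112*514 - 8856) - 2785) = 1/((-57568 - 8856) - 2785) = 1/(-66424 - 2785) = 1/(-69209) = -1/69209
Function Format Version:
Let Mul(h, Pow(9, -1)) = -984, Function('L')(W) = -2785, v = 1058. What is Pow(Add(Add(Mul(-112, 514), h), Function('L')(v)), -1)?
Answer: Rational(-1, 69209) ≈ -1.4449e-5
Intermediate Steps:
h = -8856 (h = Mul(9, -984) = -8856)
Pow(Add(Add(Mul(-112, 514), h), Function('L')(v)), -1) = Pow(Add(Add(Mul(-112, 514), -8856), -2785), -1) = Pow(Add(Add(-57568, -8856), -2785), -1) = Pow(Add(-66424, -2785), -1) = Pow(-69209, -1) = Rational(-1, 69209)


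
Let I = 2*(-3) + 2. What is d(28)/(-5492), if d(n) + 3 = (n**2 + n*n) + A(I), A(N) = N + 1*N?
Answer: -1557/5492 ≈ -0.28350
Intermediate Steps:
I = -4 (I = -6 + 2 = -4)
A(N) = 2*N (A(N) = N + N = 2*N)
d(n) = -11 + 2*n**2 (d(n) = -3 + ((n**2 + n*n) + 2*(-4)) = -3 + ((n**2 + n**2) - 8) = -3 + (2*n**2 - 8) = -3 + (-8 + 2*n**2) = -11 + 2*n**2)
d(28)/(-5492) = (-11 + 2*28**2)/(-5492) = (-11 + 2*784)*(-1/5492) = (-11 + 1568)*(-1/5492) = 1557*(-1/5492) = -1557/5492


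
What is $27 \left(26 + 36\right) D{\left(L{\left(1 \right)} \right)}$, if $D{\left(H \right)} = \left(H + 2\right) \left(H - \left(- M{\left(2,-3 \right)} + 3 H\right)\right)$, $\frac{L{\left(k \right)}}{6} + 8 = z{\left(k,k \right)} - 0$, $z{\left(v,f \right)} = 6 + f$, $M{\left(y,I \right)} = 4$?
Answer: $-107136$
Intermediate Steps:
$L{\left(k \right)} = -12 + 6 k$ ($L{\left(k \right)} = -48 + 6 \left(\left(6 + k\right) - 0\right) = -48 + 6 \left(\left(6 + k\right) + 0\right) = -48 + 6 \left(6 + k\right) = -48 + \left(36 + 6 k\right) = -12 + 6 k$)
$D{\left(H \right)} = \left(2 + H\right) \left(4 - 2 H\right)$ ($D{\left(H \right)} = \left(H + 2\right) \left(H - \left(-4 + 3 H\right)\right) = \left(2 + H\right) \left(4 - 2 H\right)$)
$27 \left(26 + 36\right) D{\left(L{\left(1 \right)} \right)} = 27 \left(26 + 36\right) \left(8 - 2 \left(-12 + 6 \cdot 1\right)^{2}\right) = 27 \cdot 62 \left(8 - 2 \left(-12 + 6\right)^{2}\right) = 1674 \left(8 - 2 \left(-6\right)^{2}\right) = 1674 \left(8 - 72\right) = 1674 \left(-64\right) = -107136$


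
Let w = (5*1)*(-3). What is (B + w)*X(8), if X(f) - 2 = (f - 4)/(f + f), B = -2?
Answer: -153/4 ≈ -38.250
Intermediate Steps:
X(f) = 2 + (-4 + f)/(2*f) (X(f) = 2 + (f - 4)/(f + f) = 2 + (-4 + f)/((2*f)) = 2 + (-4 + f)*(1/(2*f)) = 2 + (-4 + f)/(2*f))
w = -15 (w = 5*(-3) = -15)
(B + w)*X(8) = (-2 - 15)*(5/2 - 2/8) = -17*(5/2 - 2*⅛) = -17*(5/2 - ¼) = -17*9/4 = -153/4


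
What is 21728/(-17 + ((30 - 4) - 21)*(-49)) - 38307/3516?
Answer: -14405347/153532 ≈ -93.826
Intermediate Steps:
21728/(-17 + ((30 - 4) - 21)*(-49)) - 38307/3516 = 21728/(-17 + (26 - 21)*(-49)) - 38307*1/3516 = 21728/(-17 + 5*(-49)) - 12769/1172 = 21728/(-17 - 245) - 12769/1172 = 21728/(-262) - 12769/1172 = 21728*(-1/262) - 12769/1172 = -10864/131 - 12769/1172 = -14405347/153532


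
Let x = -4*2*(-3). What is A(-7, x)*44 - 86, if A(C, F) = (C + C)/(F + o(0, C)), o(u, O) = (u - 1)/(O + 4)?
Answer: -8126/73 ≈ -111.32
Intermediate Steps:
o(u, O) = (-1 + u)/(4 + O)
x = 24 (x = -8*(-3) = 24)
A(C, F) = 2*C/(F - 1/(4 + C)) (A(C, F) = (C + C)/(F + (-1 + 0)/(4 + C)) = (2*C)/(F - 1/(4 + C)) = 2*C/(F - 1/(4 + C)))
A(-7, x)*44 - 86 = (2*(-7)*(4 - 7)/(-1 + 24*(4 - 7)))*44 - 86 = (2*(-7)*(-3)/(-1 + 24*(-3)))*44 - 86 = (2*(-7)*(-3)/(-1 - 72))*44 - 86 = (2*(-7)*(-3)/(-73))*44 - 86 = (2*(-7)*(-1/73)*(-3))*44 - 86 = -42/73*44 - 86 = -1848/73 - 86 = -8126/73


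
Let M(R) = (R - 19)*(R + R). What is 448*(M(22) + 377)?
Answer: 228032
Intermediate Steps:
M(R) = 2*R*(-19 + R) (M(R) = (-19 + R)*(2*R) = 2*R*(-19 + R))
448*(M(22) + 377) = 448*(2*22*(-19 + 22) + 377) = 448*(2*22*3 + 377) = 448*(132 + 377) = 448*509 = 228032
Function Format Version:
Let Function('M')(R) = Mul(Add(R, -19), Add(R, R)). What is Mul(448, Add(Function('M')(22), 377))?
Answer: 228032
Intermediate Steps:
Function('M')(R) = Mul(2, R, Add(-19, R)) (Function('M')(R) = Mul(Add(-19, R), Mul(2, R)) = Mul(2, R, Add(-19, R)))
Mul(448, Add(Function('M')(22), 377)) = Mul(448, Add(Mul(2, 22, Add(-19, 22)), 377)) = Mul(448, Add(Mul(2, 22, 3), 377)) = Mul(448, Add(132, 377)) = Mul(448, 509) = 228032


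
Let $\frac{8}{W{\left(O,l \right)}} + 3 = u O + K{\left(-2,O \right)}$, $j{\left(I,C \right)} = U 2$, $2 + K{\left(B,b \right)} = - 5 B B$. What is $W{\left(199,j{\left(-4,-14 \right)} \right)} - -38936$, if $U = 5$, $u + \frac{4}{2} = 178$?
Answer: $\frac{1362721072}{34999} \approx 38936.0$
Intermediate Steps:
$K{\left(B,b \right)} = -2 - 5 B^{2}$ ($K{\left(B,b \right)} = -2 + - 5 B B = -2 - 5 B^{2}$)
$u = 176$ ($u = -2 + 178 = 176$)
$j{\left(I,C \right)} = 10$ ($j{\left(I,C \right)} = 5 \cdot 2 = 10$)
$W{\left(O,l \right)} = \frac{8}{-25 + 176 O}$ ($W{\left(O,l \right)} = \frac{8}{-3 - \left(2 + 20 - 176 O\right)} = \frac{8}{-3 + \left(176 O - 22\right)} = \frac{8}{-3 + \left(-22 + 176 O\right)} = \frac{8}{-25 + 176 O}$)
$W{\left(199,j{\left(-4,-14 \right)} \right)} - -38936 = \frac{8}{-25 + 176 \cdot 199} - -38936 = \frac{8}{-25 + 35024} + 38936 = \frac{8}{34999} + 38936 = \frac{1362721072}{34999}$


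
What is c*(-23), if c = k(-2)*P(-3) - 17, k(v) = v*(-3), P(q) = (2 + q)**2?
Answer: 253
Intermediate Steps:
k(v) = -3*v
c = -11 (c = (-3*(-2))*(2 - 3)**2 - 17 = 6*(-1)**2 - 17 = 6*1 - 17 = 6 - 17 = -11)
c*(-23) = -11*(-23) = 253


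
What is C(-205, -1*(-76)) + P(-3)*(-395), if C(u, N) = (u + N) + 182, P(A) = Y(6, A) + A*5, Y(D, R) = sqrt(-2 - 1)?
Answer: 5978 - 395*I*sqrt(3) ≈ 5978.0 - 684.16*I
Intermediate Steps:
Y(D, R) = I*sqrt(3) (Y(D, R) = sqrt(-3) = I*sqrt(3))
P(A) = 5*A + I*sqrt(3) (P(A) = I*sqrt(3) + A*5 = I*sqrt(3) + 5*A = 5*A + I*sqrt(3))
C(u, N) = 182 + N + u (C(u, N) = (N + u) + 182 = 182 + N + u)
C(-205, -1*(-76)) + P(-3)*(-395) = (182 - 1*(-76) - 205) + (5*(-3) + I*sqrt(3))*(-395) = (182 + 76 - 205) + (-15 + I*sqrt(3))*(-395) = 53 + (5925 - 395*I*sqrt(3)) = 5978 - 395*I*sqrt(3)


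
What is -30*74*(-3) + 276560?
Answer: 283220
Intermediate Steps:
-30*74*(-3) + 276560 = -2220*(-3) + 276560 = 6660 + 276560 = 283220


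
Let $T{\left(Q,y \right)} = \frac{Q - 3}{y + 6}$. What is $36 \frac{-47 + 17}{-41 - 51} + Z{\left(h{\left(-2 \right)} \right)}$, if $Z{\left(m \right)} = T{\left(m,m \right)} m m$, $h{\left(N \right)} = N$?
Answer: $\frac{155}{23} \approx 6.7391$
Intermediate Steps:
$T{\left(Q,y \right)} = \frac{-3 + Q}{6 + y}$
$Z{\left(m \right)} = \frac{m^{2} \left(-3 + m\right)}{6 + m}$ ($Z{\left(m \right)} = \frac{-3 + m}{6 + m} m m = \frac{m \left(-3 + m\right)}{6 + m} m = \frac{m^{2} \left(-3 + m\right)}{6 + m}$)
$36 \frac{-47 + 17}{-41 - 51} + Z{\left(h{\left(-2 \right)} \right)} = 36 \frac{-47 + 17}{-41 - 51} + \frac{\left(-2\right)^{2} \left(-3 - 2\right)}{6 - 2} = 36 \left(- \frac{30}{-92}\right) + 4 \cdot \frac{1}{4} \left(-5\right) = 36 \left(\left(-30\right) \left(- \frac{1}{92}\right)\right) + 4 \cdot \frac{1}{4} \left(-5\right) = 36 \cdot \frac{15}{46} - 5 = \frac{270}{23} - 5 = \frac{155}{23}$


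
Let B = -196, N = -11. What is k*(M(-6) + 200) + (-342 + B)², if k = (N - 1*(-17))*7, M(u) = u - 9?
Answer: 297214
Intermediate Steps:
M(u) = -9 + u
k = 42 (k = (-11 - 1*(-17))*7 = (-11 + 17)*7 = 6*7 = 42)
k*(M(-6) + 200) + (-342 + B)² = 42*((-9 - 6) + 200) + (-342 - 196)² = 42*(-15 + 200) + (-538)² = 42*185 + 289444 = 7770 + 289444 = 297214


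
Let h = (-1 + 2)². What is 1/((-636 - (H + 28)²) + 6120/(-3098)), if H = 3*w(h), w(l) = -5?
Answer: -1549/1250005 ≈ -0.0012392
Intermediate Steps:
h = 1 (h = 1² = 1)
H = -15 (H = 3*(-5) = -15)
1/((-636 - (H + 28)²) + 6120/(-3098)) = 1/((-636 - (-15 + 28)²) + 6120/(-3098)) = 1/((-636 - 1*13²) + 6120*(-1/3098)) = 1/((-636 - 1*169) - 3060/1549) = 1/((-636 - 169) - 3060/1549) = 1/(-805 - 3060/1549) = 1/(-1250005/1549) = -1549/1250005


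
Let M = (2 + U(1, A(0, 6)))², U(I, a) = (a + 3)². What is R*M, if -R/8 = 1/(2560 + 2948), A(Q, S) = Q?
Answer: -242/1377 ≈ -0.17574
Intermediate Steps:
R = -2/1377 (R = -8/(2560 + 2948) = -8/5508 = -8*1/5508 = -2/1377 ≈ -0.0014524)
U(I, a) = (3 + a)²
M = 121 (M = (2 + (3 + 0)²)² = (2 + 3²)² = (2 + 9)² = 11² = 121)
R*M = -2/1377*121 = -242/1377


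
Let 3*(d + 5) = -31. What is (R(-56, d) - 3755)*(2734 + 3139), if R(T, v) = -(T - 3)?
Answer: -21706608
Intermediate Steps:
d = -46/3 (d = -5 + (1/3)*(-31) = -5 - 31/3 = -46/3 ≈ -15.333)
R(T, v) = 3 - T (R(T, v) = -(-3 + T) = 3 - T)
(R(-56, d) - 3755)*(2734 + 3139) = ((3 - 1*(-56)) - 3755)*(2734 + 3139) = ((3 + 56) - 3755)*5873 = (59 - 3755)*5873 = -3696*5873 = -21706608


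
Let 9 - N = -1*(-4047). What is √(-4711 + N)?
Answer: I*√8749 ≈ 93.536*I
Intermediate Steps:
N = -4038 (N = 9 - (-1)*(-4047) = 9 - 1*4047 = 9 - 4047 = -4038)
√(-4711 + N) = √(-4711 - 4038) = √(-8749) = I*√8749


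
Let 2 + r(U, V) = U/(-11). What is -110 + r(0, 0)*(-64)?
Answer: 18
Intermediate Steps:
r(U, V) = -2 - U/11 (r(U, V) = -2 + U/(-11) = -2 + U*(-1/11) = -2 - U/11)
-110 + r(0, 0)*(-64) = -110 + (-2 - 1/11*0)*(-64) = -110 + (-2 + 0)*(-64) = -110 - 2*(-64) = -110 + 128 = 18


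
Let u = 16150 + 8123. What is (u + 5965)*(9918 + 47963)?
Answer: 1750205678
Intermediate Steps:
u = 24273
(u + 5965)*(9918 + 47963) = (24273 + 5965)*(9918 + 47963) = 30238*57881 = 1750205678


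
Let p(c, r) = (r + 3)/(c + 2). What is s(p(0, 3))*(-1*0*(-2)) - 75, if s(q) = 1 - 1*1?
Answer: -75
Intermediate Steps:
p(c, r) = (3 + r)/(2 + c)
s(q) = 0 (s(q) = 1 - 1 = 0)
s(p(0, 3))*(-1*0*(-2)) - 75 = 0*(-1*0*(-2)) - 75 = 0*(0*(-2)) - 75 = 0*0 - 75 = 0 - 75 = -75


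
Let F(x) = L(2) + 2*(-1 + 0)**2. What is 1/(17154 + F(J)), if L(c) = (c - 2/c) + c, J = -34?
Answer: 1/17159 ≈ 5.8278e-5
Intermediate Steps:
L(c) = -2/c + 2*c
F(x) = 5 (F(x) = (-2/2 + 2*2) + 2*(-1 + 0)**2 = (-2*1/2 + 4) + 2*(-1)**2 = (-1 + 4) + 2*1 = 3 + 2 = 5)
1/(17154 + F(J)) = 1/(17154 + 5) = 1/17159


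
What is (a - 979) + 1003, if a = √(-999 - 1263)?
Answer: 24 + I*√2262 ≈ 24.0 + 47.56*I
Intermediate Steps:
a = I*√2262 (a = √(-2262) = I*√2262 ≈ 47.56*I)
(a - 979) + 1003 = (I*√2262 - 979) + 1003 = (-979 + I*√2262) + 1003 = 24 + I*√2262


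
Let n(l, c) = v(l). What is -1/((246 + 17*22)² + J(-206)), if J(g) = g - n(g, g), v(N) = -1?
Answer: -1/384195 ≈ -2.6028e-6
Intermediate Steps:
n(l, c) = -1
J(g) = 1 + g (J(g) = g - 1*(-1) = g + 1 = 1 + g)
-1/((246 + 17*22)² + J(-206)) = -1/((246 + 17*22)² + (1 - 206)) = -1/((246 + 374)² - 205) = -1/(620² - 205) = -1/(384400 - 205) = -1/384195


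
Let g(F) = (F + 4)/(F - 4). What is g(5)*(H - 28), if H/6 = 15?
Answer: 558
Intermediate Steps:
H = 90 (H = 6*15 = 90)
g(F) = (4 + F)/(-4 + F)
g(5)*(H - 28) = ((4 + 5)/(-4 + 5))*(90 - 28) = (9/1)*62 = (1*9)*62 = 9*62 = 558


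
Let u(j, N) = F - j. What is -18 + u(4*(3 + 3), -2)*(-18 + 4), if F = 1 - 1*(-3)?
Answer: 262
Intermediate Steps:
F = 4 (F = 1 + 3 = 4)
u(j, N) = 4 - j
-18 + u(4*(3 + 3), -2)*(-18 + 4) = -18 + (4 - 4*(3 + 3))*(-18 + 4) = -18 + (4 - 4*6)*(-14) = -18 + (4 - 1*24)*(-14) = -18 + (4 - 24)*(-14) = -18 - 20*(-14) = -18 + 280 = 262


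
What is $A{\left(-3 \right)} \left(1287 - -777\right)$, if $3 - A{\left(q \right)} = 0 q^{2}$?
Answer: $6192$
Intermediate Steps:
$A{\left(q \right)} = 3$ ($A{\left(q \right)} = 3 - 0 q^{2} = 3 - 0 = 3 + 0 = 3$)
$A{\left(-3 \right)} \left(1287 - -777\right) = 3 \left(1287 - -777\right) = 3 \left(1287 + 777\right) = 3 \cdot 2064 = 6192$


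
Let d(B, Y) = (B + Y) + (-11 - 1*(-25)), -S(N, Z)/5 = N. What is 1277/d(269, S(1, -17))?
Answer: 1277/278 ≈ 4.5935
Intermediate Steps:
S(N, Z) = -5*N
d(B, Y) = 14 + B + Y (d(B, Y) = (B + Y) + (-11 + 25) = (B + Y) + 14 = 14 + B + Y)
1277/d(269, S(1, -17)) = 1277/(14 + 269 - 5*1) = 1277/(14 + 269 - 5) = 1277/278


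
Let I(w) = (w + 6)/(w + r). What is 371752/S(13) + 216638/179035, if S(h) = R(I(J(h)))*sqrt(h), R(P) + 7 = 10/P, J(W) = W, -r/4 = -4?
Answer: 216638/179035 + 7063288*sqrt(13)/2041 ≈ 12479.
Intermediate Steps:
r = 16 (r = -4*(-4) = 16)
I(w) = (6 + w)/(16 + w) (I(w) = (w + 6)/(w + 16) = (6 + w)/(16 + w))
R(P) = -7 + 10/P
S(h) = sqrt(h)*(-7 + 10*(16 + h)/(6 + h)) (S(h) = (-7 + 10/(((6 + h)/(16 + h))))*sqrt(h) = (-7 + 10*((16 + h)/(6 + h)))*sqrt(h) = (-7 + 10*(16 + h)/(6 + h))*sqrt(h) = sqrt(h)*(-7 + 10*(16 + h)/(6 + h)))
371752/S(13) + 216638/179035 = 371752/((sqrt(13)*(118 + 3*13)/(6 + 13))) + 216638/179035 = 371752/((sqrt(13)*(118 + 39)/19)) + 216638*(1/179035) = 371752/((sqrt(13)*(1/19)*157)) + 216638/179035 = 371752/((157*sqrt(13)/19)) + 216638/179035 = 371752*(19*sqrt(13)/2041) + 216638/179035 = 7063288*sqrt(13)/2041 + 216638/179035 = 216638/179035 + 7063288*sqrt(13)/2041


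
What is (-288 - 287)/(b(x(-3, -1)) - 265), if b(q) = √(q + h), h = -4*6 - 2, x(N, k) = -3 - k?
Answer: 152375/70253 + 1150*I*√7/70253 ≈ 2.1689 + 0.043309*I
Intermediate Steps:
h = -26 (h = -24 - 2 = -26)
b(q) = √(-26 + q) (b(q) = √(q - 26) = √(-26 + q))
(-288 - 287)/(b(x(-3, -1)) - 265) = (-288 - 287)/(√(-26 + (-3 - 1*(-1))) - 265) = -575/(√(-26 + (-3 + 1)) - 265) = -575/(√(-26 - 2) - 265) = -575/(√(-28) - 265) = -575/(2*I*√7 - 265) = -575/(-265 + 2*I*√7)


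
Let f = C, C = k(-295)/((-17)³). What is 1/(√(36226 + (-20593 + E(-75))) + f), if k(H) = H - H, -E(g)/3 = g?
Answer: √1762/5286 ≈ 0.0079410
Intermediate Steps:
E(g) = -3*g
k(H) = 0
C = 0 (C = 0/((-17)³) = 0/(-4913) = 0*(-1/4913) = 0)
f = 0
1/(√(36226 + (-20593 + E(-75))) + f) = 1/(√(36226 + (-20593 - 3*(-75))) + 0) = 1/(√(36226 + (-20593 + 225)) + 0) = 1/(√(36226 - 20368) + 0) = 1/(√15858 + 0) = 1/(3*√1762 + 0) = 1/(3*√1762) = √1762/5286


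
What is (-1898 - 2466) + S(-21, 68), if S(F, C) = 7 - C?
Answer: -4425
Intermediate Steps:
(-1898 - 2466) + S(-21, 68) = (-1898 - 2466) + (7 - 1*68) = -4364 + (7 - 68) = -4364 - 61 = -4425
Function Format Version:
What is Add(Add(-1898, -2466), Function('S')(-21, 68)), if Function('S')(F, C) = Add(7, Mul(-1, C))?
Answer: -4425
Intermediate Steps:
Add(Add(-1898, -2466), Function('S')(-21, 68)) = Add(Add(-1898, -2466), Add(7, Mul(-1, 68))) = Add(-4364, Add(7, -68)) = Add(-4364, -61) = -4425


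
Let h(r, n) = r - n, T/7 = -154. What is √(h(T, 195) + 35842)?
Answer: 3*√3841 ≈ 185.93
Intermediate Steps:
T = -1078 (T = 7*(-154) = -1078)
√(h(T, 195) + 35842) = √((-1078 - 1*195) + 35842) = √((-1078 - 195) + 35842) = √(-1273 + 35842) = √34569 = 3*√3841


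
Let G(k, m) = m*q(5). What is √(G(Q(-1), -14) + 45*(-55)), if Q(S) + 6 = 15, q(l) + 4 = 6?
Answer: I*√2503 ≈ 50.03*I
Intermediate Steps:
q(l) = 2 (q(l) = -4 + 6 = 2)
Q(S) = 9 (Q(S) = -6 + 15 = 9)
G(k, m) = 2*m (G(k, m) = m*2 = 2*m)
√(G(Q(-1), -14) + 45*(-55)) = √(2*(-14) + 45*(-55)) = √(-28 - 2475) = √(-2503) = I*√2503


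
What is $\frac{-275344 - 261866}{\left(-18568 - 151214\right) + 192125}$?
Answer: $- \frac{537210}{22343} \approx -24.044$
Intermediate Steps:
$\frac{-275344 - 261866}{\left(-18568 - 151214\right) + 192125} = - \frac{537210}{\left(-18568 - 151214\right) + 192125} = - \frac{537210}{-169782 + 192125} = - \frac{537210}{22343}$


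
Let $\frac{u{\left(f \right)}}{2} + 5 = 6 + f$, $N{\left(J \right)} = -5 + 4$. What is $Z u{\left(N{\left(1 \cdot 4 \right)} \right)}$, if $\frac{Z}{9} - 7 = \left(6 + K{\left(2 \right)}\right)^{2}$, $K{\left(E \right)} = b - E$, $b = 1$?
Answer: $0$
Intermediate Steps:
$K{\left(E \right)} = 1 - E$
$Z = 288$ ($Z = 63 + 9 \left(6 + \left(1 - 2\right)\right)^{2} = 63 + 9 \left(6 - 1\right)^{2} = 63 + 9 \cdot 5^{2} = 63 + 9 \cdot 25 = 63 + 225 = 288$)
$N{\left(J \right)} = -1$
$u{\left(f \right)} = 2 + 2 f$ ($u{\left(f \right)} = -10 + 2 \left(6 + f\right) = -10 + \left(12 + 2 f\right) = 2 + 2 f$)
$Z u{\left(N{\left(1 \cdot 4 \right)} \right)} = 288 \left(2 + 2 \left(-1\right)\right) = 288 \left(2 - 2\right) = 288 \cdot 0 = 0$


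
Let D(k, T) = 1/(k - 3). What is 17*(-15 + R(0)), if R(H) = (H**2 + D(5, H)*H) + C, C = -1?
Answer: -272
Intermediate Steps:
D(k, T) = 1/(-3 + k)
R(H) = -1 + H**2 + H/2 (R(H) = (H**2 + H/(-3 + 5)) - 1 = (H**2 + H/2) - 1 = -1 + H**2 + H/2)
17*(-15 + R(0)) = 17*(-15 + (-1 + 0**2 + (1/2)*0)) = 17*(-15 + (-1 + 0 + 0)) = 17*(-15 - 1) = 17*(-16) = -272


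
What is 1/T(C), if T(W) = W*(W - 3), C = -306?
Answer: 1/94554 ≈ 1.0576e-5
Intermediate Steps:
T(W) = W*(-3 + W)
1/T(C) = 1/(-306*(-3 - 306)) = 1/(-306*(-309)) = 1/94554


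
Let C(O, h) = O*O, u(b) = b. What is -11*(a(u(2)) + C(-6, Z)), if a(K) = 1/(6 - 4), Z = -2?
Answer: -803/2 ≈ -401.50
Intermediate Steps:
a(K) = 1/2
C(O, h) = O**2
-11*(a(u(2)) + C(-6, Z)) = -11*(1/2 + (-6)**2) = -11*(1/2 + 36) = -11*73/2 = -803/2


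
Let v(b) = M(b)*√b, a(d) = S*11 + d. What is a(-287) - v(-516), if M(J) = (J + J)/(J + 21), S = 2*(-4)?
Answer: -375 - 688*I*√129/165 ≈ -375.0 - 47.359*I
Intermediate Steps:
S = -8
a(d) = -88 + d (a(d) = -8*11 + d = -88 + d)
M(J) = 2*J/(21 + J) (M(J) = (2*J)/(21 + J) = 2*J/(21 + J))
v(b) = 2*b^(3/2)/(21 + b) (v(b) = (2*b/(21 + b))*√b = 2*b^(3/2)/(21 + b))
a(-287) - v(-516) = (-88 - 287) - 2*(-516)^(3/2)/(21 - 516) = -375 - 2*(-1032*I*√129)/(-495) = -375 - 2*(-1032*I*√129)*(-1)/495 = -375 - 688*I*√129/165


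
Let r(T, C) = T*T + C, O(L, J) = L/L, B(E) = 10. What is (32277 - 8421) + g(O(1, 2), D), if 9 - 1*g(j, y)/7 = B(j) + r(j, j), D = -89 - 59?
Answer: 23835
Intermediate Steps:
O(L, J) = 1
r(T, C) = C + T² (r(T, C) = T² + C = C + T²)
D = -148
g(j, y) = -7 - 7*j - 7*j² (g(j, y) = 63 - 7*(10 + (j + j²)) = 63 - 7*(10 + j + j²) = 63 + (-70 - 7*j - 7*j²) = -7 - 7*j - 7*j²)
(32277 - 8421) + g(O(1, 2), D) = (32277 - 8421) + (-7 - 7*1 - 7*1²) = 23856 + (-7 - 7 - 7*1) = 23856 + (-7 - 7 - 7) = 23856 - 21 = 23835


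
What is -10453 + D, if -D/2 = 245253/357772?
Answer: -1870140611/178886 ≈ -10454.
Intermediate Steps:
D = -245253/178886 (D = -490506/357772 = -2*245253/357772 = -245253/178886 ≈ -1.3710)
-10453 + D = -10453 - 245253/178886 = -1870140611/178886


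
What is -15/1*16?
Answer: -240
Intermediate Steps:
-15/1*16 = -15*16 = -240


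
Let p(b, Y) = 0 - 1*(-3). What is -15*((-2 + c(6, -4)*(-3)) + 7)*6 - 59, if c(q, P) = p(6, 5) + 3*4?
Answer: 3541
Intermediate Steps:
p(b, Y) = 3 (p(b, Y) = 0 + 3 = 3)
c(q, P) = 15 (c(q, P) = 3 + 3*4 = 3 + 12 = 15)
-15*((-2 + c(6, -4)*(-3)) + 7)*6 - 59 = -15*((-2 + 15*(-3)) + 7)*6 - 59 = -15*((-2 - 45) + 7)*6 - 59 = -15*(-47 + 7)*6 - 59 = -(-600)*6 - 59 = -15*(-240) - 59 = 3600 - 59 = 3541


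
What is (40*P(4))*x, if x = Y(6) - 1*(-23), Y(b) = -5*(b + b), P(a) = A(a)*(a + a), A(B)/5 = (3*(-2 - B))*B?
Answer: 4262400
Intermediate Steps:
A(B) = 5*B*(-6 - 3*B) (A(B) = 5*((3*(-2 - B))*B) = 5*((-6 - 3*B)*B) = 5*(B*(-6 - 3*B)) = 5*B*(-6 - 3*B))
P(a) = -30*a²*(2 + a) (P(a) = (-15*a*(2 + a))*(a + a) = (-15*a*(2 + a))*(2*a) = -30*a²*(2 + a))
Y(b) = -10*b
x = -37 (x = -10*6 - 1*(-23) = -60 + 23 = -37)
(40*P(4))*x = (40*(30*4²*(-2 - 1*4)))*(-37) = (40*(30*16*(-2 - 4)))*(-37) = (40*(30*16*(-6)))*(-37) = (40*(-2880))*(-37) = -115200*(-37) = 4262400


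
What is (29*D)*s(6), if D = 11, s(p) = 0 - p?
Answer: -1914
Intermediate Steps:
s(p) = -p
(29*D)*s(6) = (29*11)*(-1*6) = 319*(-6) = -1914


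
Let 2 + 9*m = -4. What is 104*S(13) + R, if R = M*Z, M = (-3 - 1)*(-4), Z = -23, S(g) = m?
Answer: -1312/3 ≈ -437.33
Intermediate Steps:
m = -⅔ (m = -2/9 + (⅑)*(-4) = -2/9 - 4/9 = -⅔ ≈ -0.66667)
S(g) = -⅔
M = 16 (M = -4*(-4) = 16)
R = -368 (R = 16*(-23) = -368)
104*S(13) + R = 104*(-⅔) - 368 = -208/3 - 368 = -1312/3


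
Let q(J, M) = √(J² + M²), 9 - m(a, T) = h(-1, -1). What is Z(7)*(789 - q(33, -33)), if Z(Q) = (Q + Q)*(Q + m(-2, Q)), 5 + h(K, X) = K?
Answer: 243012 - 10164*√2 ≈ 2.2864e+5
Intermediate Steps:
h(K, X) = -5 + K
m(a, T) = 15 (m(a, T) = 9 - (-5 - 1) = 9 - 1*(-6) = 9 + 6 = 15)
Z(Q) = 2*Q*(15 + Q) (Z(Q) = (Q + Q)*(Q + 15) = (2*Q)*(15 + Q) = 2*Q*(15 + Q))
Z(7)*(789 - q(33, -33)) = (2*7*(15 + 7))*(789 - √(33² + (-33)²)) = (2*7*22)*(789 - √(1089 + 1089)) = 308*(789 - √2178) = 308*(789 - 33*√2) = 243012 - 10164*√2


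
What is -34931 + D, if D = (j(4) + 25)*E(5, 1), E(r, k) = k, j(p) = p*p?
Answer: -34890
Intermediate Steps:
j(p) = p**2
D = 41 (D = (4**2 + 25)*1 = (16 + 25)*1 = 41*1 = 41)
-34931 + D = -34931 + 41 = -34890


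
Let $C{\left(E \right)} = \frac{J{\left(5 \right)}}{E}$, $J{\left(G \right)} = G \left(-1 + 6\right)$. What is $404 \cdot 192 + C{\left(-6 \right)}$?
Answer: $\frac{465383}{6} \approx 77564.0$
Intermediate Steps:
$J{\left(G \right)} = 5 G$ ($J{\left(G \right)} = G 5 = 5 G$)
$C{\left(E \right)} = \frac{25}{E}$ ($C{\left(E \right)} = \frac{5 \cdot 5}{E} = \frac{25}{E}$)
$404 \cdot 192 + C{\left(-6 \right)} = 404 \cdot 192 + \frac{25}{-6} = 77568 + 25 \left(- \frac{1}{6}\right) = 77568 - \frac{25}{6} = \frac{465383}{6}$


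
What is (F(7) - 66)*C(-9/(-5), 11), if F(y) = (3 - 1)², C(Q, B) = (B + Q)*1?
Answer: -3968/5 ≈ -793.60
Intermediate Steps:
C(Q, B) = B + Q
F(y) = 4 (F(y) = 2² = 4)
(F(7) - 66)*C(-9/(-5), 11) = (4 - 66)*(11 - 9/(-5)) = -62*(11 - 9*(-⅕)) = -62*(11 + 9/5) = -62*64/5 = -3968/5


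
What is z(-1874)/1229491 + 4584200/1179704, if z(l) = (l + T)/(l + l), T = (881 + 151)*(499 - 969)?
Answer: 77666082196173/19986147312826 ≈ 3.8860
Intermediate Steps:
T = -485040 (T = 1032*(-470) = -485040)
z(l) = (-485040 + l)/(2*l) (z(l) = (l - 485040)/(l + l) = (-485040 + l)/((2*l)) = (-485040 + l)*(1/(2*l)) = (-485040 + l)/(2*l))
z(-1874)/1229491 + 4584200/1179704 = ((½)*(-485040 - 1874)/(-1874))/1229491 + 4584200/1179704 = ((½)*(-1/1874)*(-486914))*(1/1229491) + 4584200*(1/1179704) = (243457/1874)*(1/1229491) + 573025/147463 = 14321/135533302 + 573025/147463 = 77666082196173/19986147312826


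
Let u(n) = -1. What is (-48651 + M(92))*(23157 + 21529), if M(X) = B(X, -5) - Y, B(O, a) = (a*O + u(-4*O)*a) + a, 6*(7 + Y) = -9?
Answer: -2194194315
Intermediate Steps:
Y = -17/2 (Y = -7 + (⅙)*(-9) = -7 - 3/2 = -17/2 ≈ -8.5000)
B(O, a) = O*a (B(O, a) = (a*O - a) + a = (O*a - a) + a = (-a + O*a) + a = O*a)
M(X) = 17/2 - 5*X (M(X) = X*(-5) - 1*(-17/2) = -5*X + 17/2 = 17/2 - 5*X)
(-48651 + M(92))*(23157 + 21529) = (-48651 + (17/2 - 5*92))*(23157 + 21529) = (-48651 + (17/2 - 460))*44686 = (-48651 - 903/2)*44686 = -98205/2*44686 = -2194194315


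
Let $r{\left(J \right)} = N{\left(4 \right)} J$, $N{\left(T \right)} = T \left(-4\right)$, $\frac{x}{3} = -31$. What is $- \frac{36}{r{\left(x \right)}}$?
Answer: $- \frac{3}{124} \approx -0.024194$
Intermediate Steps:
$x = -93$ ($x = 3 \left(-31\right) = -93$)
$N{\left(T \right)} = - 4 T$
$r{\left(J \right)} = - 16 J$ ($r{\left(J \right)} = \left(-4\right) 4 J = - 16 J$)
$- \frac{36}{r{\left(x \right)}} = - \frac{36}{\left(-16\right) \left(-93\right)} = - \frac{36}{1488} = \left(-36\right) \frac{1}{1488} = - \frac{3}{124}$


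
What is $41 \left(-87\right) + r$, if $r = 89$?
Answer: $-3478$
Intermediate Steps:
$41 \left(-87\right) + r = 41 \left(-87\right) + 89 = -3567 + 89 = -3478$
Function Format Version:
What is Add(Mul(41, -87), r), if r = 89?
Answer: -3478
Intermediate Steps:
Add(Mul(41, -87), r) = Add(Mul(41, -87), 89) = Add(-3567, 89) = -3478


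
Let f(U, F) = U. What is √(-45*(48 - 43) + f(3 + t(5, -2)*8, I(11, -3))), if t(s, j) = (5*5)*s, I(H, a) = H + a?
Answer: √778 ≈ 27.893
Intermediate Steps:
t(s, j) = 25*s
√(-45*(48 - 43) + f(3 + t(5, -2)*8, I(11, -3))) = √(-45*(48 - 43) + (3 + (25*5)*8)) = √(-45*5 + (3 + 125*8)) = √(-225 + (3 + 1000)) = √(-225 + 1003) = √778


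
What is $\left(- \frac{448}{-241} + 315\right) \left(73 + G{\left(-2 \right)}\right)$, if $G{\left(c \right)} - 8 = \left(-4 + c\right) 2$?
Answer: $\frac{5269047}{241} \approx 21863.0$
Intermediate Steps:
$G{\left(c \right)} = 2 c$ ($G{\left(c \right)} = 8 + \left(-4 + c\right) 2 = 8 + \left(-8 + 2 c\right) = 2 c$)
$\left(- \frac{448}{-241} + 315\right) \left(73 + G{\left(-2 \right)}\right) = \left(- \frac{448}{-241} + 315\right) \left(73 + 2 \left(-2\right)\right) = \left(\left(-448\right) \left(- \frac{1}{241}\right) + 315\right) \left(73 - 4\right) = \left(\frac{448}{241} + 315\right) 69 = \frac{76363}{241} \cdot 69 = \frac{5269047}{241}$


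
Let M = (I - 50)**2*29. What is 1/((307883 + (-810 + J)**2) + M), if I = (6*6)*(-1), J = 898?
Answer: 1/530111 ≈ 1.8864e-6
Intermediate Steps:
I = -36 (I = 36*(-1) = -36)
M = 214484 (M = (-36 - 50)**2*29 = (-86)**2*29 = 7396*29 = 214484)
1/((307883 + (-810 + J)**2) + M) = 1/((307883 + (-810 + 898)**2) + 214484) = 1/((307883 + 88**2) + 214484) = 1/((307883 + 7744) + 214484) = 1/(315627 + 214484) = 1/530111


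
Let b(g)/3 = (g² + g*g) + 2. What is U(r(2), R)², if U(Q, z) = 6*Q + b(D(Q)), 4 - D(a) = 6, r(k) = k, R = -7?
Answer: 1764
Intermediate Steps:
D(a) = -2 (D(a) = 4 - 1*6 = 4 - 6 = -2)
b(g) = 6 + 6*g² (b(g) = 3*((g² + g*g) + 2) = 3*((g² + g²) + 2) = 3*(2*g² + 2) = 3*(2 + 2*g²) = 6 + 6*g²)
U(Q, z) = 30 + 6*Q (U(Q, z) = 6*Q + (6 + 6*(-2)²) = 6*Q + (6 + 6*4) = 6*Q + (6 + 24) = 6*Q + 30 = 30 + 6*Q)
U(r(2), R)² = (30 + 6*2)² = (30 + 12)² = 42² = 1764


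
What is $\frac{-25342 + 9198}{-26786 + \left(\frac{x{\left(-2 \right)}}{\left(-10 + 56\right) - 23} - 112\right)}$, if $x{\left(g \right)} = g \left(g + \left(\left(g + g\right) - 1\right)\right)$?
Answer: $\frac{23207}{38665} \approx 0.60021$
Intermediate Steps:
$x{\left(g \right)} = g \left(-1 + 3 g\right)$ ($x{\left(g \right)} = g \left(g + \left(2 g - 1\right)\right) = g \left(g + \left(-1 + 2 g\right)\right) = g \left(-1 + 3 g\right)$)
$\frac{-25342 + 9198}{-26786 + \left(\frac{x{\left(-2 \right)}}{\left(-10 + 56\right) - 23} - 112\right)} = \frac{-25342 + 9198}{-26786 - \left(112 - \frac{\left(-2\right) \left(-1 + 3 \left(-2\right)\right)}{\left(-10 + 56\right) - 23}\right)} = - \frac{16144}{-26786 - \left(112 - \frac{\left(-2\right) \left(-1 - 6\right)}{46 - 23}\right)} = - \frac{16144}{-26786 - \left(112 - \frac{\left(-2\right) \left(-7\right)}{23}\right)} = - \frac{16144}{-26786 + \left(14 \cdot \frac{1}{23} - 112\right)} = - \frac{16144}{-26786 + \left(\frac{14}{23} - 112\right)} = - \frac{16144}{-26786 - \frac{2562}{23}} = - \frac{16144}{- \frac{618640}{23}} = \left(-16144\right) \left(- \frac{23}{618640}\right) = \frac{23207}{38665}$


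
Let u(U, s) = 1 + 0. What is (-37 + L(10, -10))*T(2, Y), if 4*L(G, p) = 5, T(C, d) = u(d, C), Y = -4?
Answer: -143/4 ≈ -35.750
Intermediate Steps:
u(U, s) = 1
T(C, d) = 1
L(G, p) = 5/4 (L(G, p) = (¼)*5 = 5/4)
(-37 + L(10, -10))*T(2, Y) = (-37 + 5/4)*1 = -143/4*1 = -143/4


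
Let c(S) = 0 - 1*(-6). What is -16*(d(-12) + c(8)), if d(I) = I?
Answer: 96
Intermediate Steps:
c(S) = 6 (c(S) = 0 + 6 = 6)
-16*(d(-12) + c(8)) = -16*(-12 + 6) = -16*(-6) = 96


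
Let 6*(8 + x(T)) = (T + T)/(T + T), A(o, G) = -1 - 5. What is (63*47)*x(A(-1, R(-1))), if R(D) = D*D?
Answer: -46389/2 ≈ -23195.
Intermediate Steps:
R(D) = D**2
A(o, G) = -6
x(T) = -47/6 (x(T) = -8 + ((T + T)/(T + T))/6 = -8 + ((2*T)/((2*T)))/6 = -8 + ((2*T)*(1/(2*T)))/6 = -8 + (1/6)*1 = -8 + 1/6 = -47/6)
(63*47)*x(A(-1, R(-1))) = (63*47)*(-47/6) = 2961*(-47/6) = -46389/2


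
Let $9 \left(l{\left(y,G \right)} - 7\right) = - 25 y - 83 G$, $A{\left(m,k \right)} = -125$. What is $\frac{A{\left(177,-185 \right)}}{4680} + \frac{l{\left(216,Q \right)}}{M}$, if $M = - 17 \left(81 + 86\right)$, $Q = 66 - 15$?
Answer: $\frac{924305}{2657304} \approx 0.34784$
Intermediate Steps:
$Q = 51$ ($Q = 66 - 15 = 51$)
$M = -2839$ ($M = \left(-17\right) 167 = -2839$)
$l{\left(y,G \right)} = 7 - \frac{83 G}{9} - \frac{25 y}{9}$ ($l{\left(y,G \right)} = 7 + \frac{- 25 y - 83 G}{9} = 7 + \frac{- 83 G - 25 y}{9} = 7 - \left(\frac{25 y}{9} + \frac{83 G}{9}\right) = 7 - \frac{83 G}{9} - \frac{25 y}{9}$)
$\frac{A{\left(177,-185 \right)}}{4680} + \frac{l{\left(216,Q \right)}}{M} = - \frac{125}{4680} + \frac{7 - \frac{1411}{3} - 600}{-2839} = \left(-125\right) \frac{1}{4680} + \left(7 - \frac{1411}{3} - 600\right) \left(- \frac{1}{2839}\right) = - \frac{25}{936} - - \frac{3190}{8517} = - \frac{25}{936} + \frac{3190}{8517} = \frac{924305}{2657304}$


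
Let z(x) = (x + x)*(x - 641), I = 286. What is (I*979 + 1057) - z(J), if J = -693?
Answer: -1567873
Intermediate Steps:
z(x) = 2*x*(-641 + x) (z(x) = (2*x)*(-641 + x) = 2*x*(-641 + x))
(I*979 + 1057) - z(J) = (286*979 + 1057) - 2*(-693)*(-641 - 693) = (279994 + 1057) - 2*(-693)*(-1334) = 281051 - 1*1848924 = 281051 - 1848924 = -1567873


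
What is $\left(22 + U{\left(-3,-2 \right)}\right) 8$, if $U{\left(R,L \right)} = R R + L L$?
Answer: $280$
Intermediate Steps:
$U{\left(R,L \right)} = L^{2} + R^{2}$ ($U{\left(R,L \right)} = R^{2} + L^{2} = L^{2} + R^{2}$)
$\left(22 + U{\left(-3,-2 \right)}\right) 8 = \left(22 + \left(\left(-2\right)^{2} + \left(-3\right)^{2}\right)\right) 8 = \left(22 + \left(4 + 9\right)\right) 8 = \left(22 + 13\right) 8 = 35 \cdot 8 = 280$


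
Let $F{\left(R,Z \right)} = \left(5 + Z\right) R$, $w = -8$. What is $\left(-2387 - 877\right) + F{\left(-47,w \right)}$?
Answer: $-3123$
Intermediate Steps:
$F{\left(R,Z \right)} = R \left(5 + Z\right)$
$\left(-2387 - 877\right) + F{\left(-47,w \right)} = \left(-2387 - 877\right) - 47 \left(5 - 8\right) = -3264 - -141 = -3264 + 141 = -3123$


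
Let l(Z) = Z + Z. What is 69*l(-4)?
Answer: -552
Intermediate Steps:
l(Z) = 2*Z
69*l(-4) = 69*(2*(-4)) = 69*(-8) = -552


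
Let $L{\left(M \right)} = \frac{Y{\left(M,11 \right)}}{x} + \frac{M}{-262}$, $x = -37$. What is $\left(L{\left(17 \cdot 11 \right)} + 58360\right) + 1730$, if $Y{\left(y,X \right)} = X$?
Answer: $\frac{582502659}{9694} \approx 60089.0$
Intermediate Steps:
$L{\left(M \right)} = - \frac{11}{37} - \frac{M}{262}$ ($L{\left(M \right)} = \frac{11}{-37} + \frac{M}{-262} = 11 \left(- \frac{1}{37}\right) + M \left(- \frac{1}{262}\right) = - \frac{11}{37} - \frac{M}{262}$)
$\left(L{\left(17 \cdot 11 \right)} + 58360\right) + 1730 = \left(\left(- \frac{11}{37} - \frac{17 \cdot 11}{262}\right) + 58360\right) + 1730 = \left(\left(- \frac{11}{37} - \frac{187}{262}\right) + 58360\right) + 1730 = \left(- \frac{9801}{9694} + 58360\right) + 1730 = \frac{565732039}{9694} + 1730 = \frac{582502659}{9694}$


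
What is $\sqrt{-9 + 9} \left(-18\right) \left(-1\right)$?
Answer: $0$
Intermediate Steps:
$\sqrt{-9 + 9} \left(-18\right) \left(-1\right) = \sqrt{0} \left(-18\right) \left(-1\right) = 0 \left(-18\right) \left(-1\right) = 0 \left(-1\right) = 0$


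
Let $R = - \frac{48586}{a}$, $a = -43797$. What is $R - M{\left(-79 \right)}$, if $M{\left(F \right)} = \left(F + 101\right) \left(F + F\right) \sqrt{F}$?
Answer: $\frac{48586}{43797} + 3476 i \sqrt{79} \approx 1.1093 + 30895.0 i$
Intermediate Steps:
$R = \frac{48586}{43797}$ ($R = - \frac{48586}{-43797} = \left(-48586\right) \left(- \frac{1}{43797}\right) = \frac{48586}{43797} \approx 1.1093$)
$M{\left(F \right)} = 2 F^{\frac{3}{2}} \left(101 + F\right)$ ($M{\left(F \right)} = \left(101 + F\right) 2 F \sqrt{F} = 2 F \left(101 + F\right) \sqrt{F} = 2 F^{\frac{3}{2}} \left(101 + F\right)$)
$R - M{\left(-79 \right)} = \frac{48586}{43797} - 2 \left(-79\right)^{\frac{3}{2}} \left(101 - 79\right) = \frac{48586}{43797} - 2 \left(- 79 i \sqrt{79}\right) 22 = \frac{48586}{43797} - - 3476 i \sqrt{79} = \frac{48586}{43797} + 3476 i \sqrt{79}$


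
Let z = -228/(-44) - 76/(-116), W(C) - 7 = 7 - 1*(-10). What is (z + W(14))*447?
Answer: 4254546/319 ≈ 13337.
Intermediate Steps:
W(C) = 24 (W(C) = 7 + (7 - 1*(-10)) = 7 + (7 + 10) = 7 + 17 = 24)
z = 1862/319 (z = -228*(-1/44) - 76*(-1/116) = 57/11 + 19/29 = 1862/319 ≈ 5.8370)
(z + W(14))*447 = (1862/319 + 24)*447 = (9518/319)*447 = 4254546/319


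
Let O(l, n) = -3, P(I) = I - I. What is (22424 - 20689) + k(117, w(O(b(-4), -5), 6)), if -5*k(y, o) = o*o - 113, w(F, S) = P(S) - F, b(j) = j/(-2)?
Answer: 8779/5 ≈ 1755.8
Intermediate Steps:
P(I) = 0
b(j) = -j/2 (b(j) = j*(-1/2) = -j/2)
w(F, S) = -F (w(F, S) = 0 - F = -F)
k(y, o) = 113/5 - o**2/5 (k(y, o) = -(o*o - 113)/5 = -(o**2 - 113)/5 = -(-113 + o**2)/5 = 113/5 - o**2/5)
(22424 - 20689) + k(117, w(O(b(-4), -5), 6)) = (22424 - 20689) + (113/5 - (-1*(-3))**2/5) = 1735 + (113/5 - 1/5*3**2) = 1735 + (113/5 - 1/5*9) = 1735 + (113/5 - 9/5) = 1735 + 104/5 = 8779/5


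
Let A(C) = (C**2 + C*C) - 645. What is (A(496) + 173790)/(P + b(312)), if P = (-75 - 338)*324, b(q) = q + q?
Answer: -665177/133188 ≈ -4.9943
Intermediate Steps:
b(q) = 2*q
A(C) = -645 + 2*C**2 (A(C) = (C**2 + C**2) - 645 = 2*C**2 - 645 = -645 + 2*C**2)
P = -133812 (P = -413*324 = -133812)
(A(496) + 173790)/(P + b(312)) = ((-645 + 2*496**2) + 173790)/(-133812 + 2*312) = ((-645 + 2*246016) + 173790)/(-133812 + 624) = ((-645 + 492032) + 173790)/(-133188) = (491387 + 173790)*(-1/133188) = 665177*(-1/133188) = -665177/133188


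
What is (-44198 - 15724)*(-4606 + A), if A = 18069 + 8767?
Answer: -1332066060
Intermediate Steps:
A = 26836
(-44198 - 15724)*(-4606 + A) = (-44198 - 15724)*(-4606 + 26836) = -59922*22230 = -1332066060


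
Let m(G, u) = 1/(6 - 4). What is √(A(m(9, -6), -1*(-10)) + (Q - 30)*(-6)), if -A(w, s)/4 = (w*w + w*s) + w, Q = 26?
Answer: 1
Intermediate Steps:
m(G, u) = ½ (m(G, u) = 1/2 = ½)
A(w, s) = -4*w - 4*w² - 4*s*w (A(w, s) = -4*((w*w + w*s) + w) = -4*((w² + s*w) + w) = -4*(w + w² + s*w) = -4*w - 4*w² - 4*s*w)
√(A(m(9, -6), -1*(-10)) + (Q - 30)*(-6)) = √(-4*½*(1 - 1*(-10) + ½) + (26 - 30)*(-6)) = √(-4*½*(1 + 10 + ½) - 4*(-6)) = √(-4*½*23/2 + 24) = √(-23 + 24) = √1 = 1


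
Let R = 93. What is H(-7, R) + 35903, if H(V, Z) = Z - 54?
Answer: 35942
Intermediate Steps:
H(V, Z) = -54 + Z
H(-7, R) + 35903 = (-54 + 93) + 35903 = 39 + 35903 = 35942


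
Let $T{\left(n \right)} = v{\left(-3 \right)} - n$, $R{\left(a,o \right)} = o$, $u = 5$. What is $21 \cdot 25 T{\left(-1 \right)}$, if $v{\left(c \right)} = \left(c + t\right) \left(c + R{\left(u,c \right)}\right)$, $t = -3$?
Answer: $19425$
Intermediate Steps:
$v{\left(c \right)} = 2 c \left(-3 + c\right)$ ($v{\left(c \right)} = \left(c - 3\right) \left(c + c\right) = \left(-3 + c\right) 2 c = 2 c \left(-3 + c\right)$)
$T{\left(n \right)} = 36 - n$ ($T{\left(n \right)} = 2 \left(-3\right) \left(-3 - 3\right) - n = 2 \left(-3\right) \left(-6\right) - n = 36 - n$)
$21 \cdot 25 T{\left(-1 \right)} = 21 \cdot 25 \left(36 - -1\right) = 525 \left(36 + 1\right) = 525 \cdot 37 = 19425$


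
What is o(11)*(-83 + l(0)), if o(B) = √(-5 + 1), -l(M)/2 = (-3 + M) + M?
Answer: -154*I ≈ -154.0*I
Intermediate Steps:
l(M) = 6 - 4*M (l(M) = -2*((-3 + M) + M) = -2*(-3 + 2*M) = 6 - 4*M)
o(B) = 2*I (o(B) = √(-4) = 2*I)
o(11)*(-83 + l(0)) = (2*I)*(-83 + (6 - 4*0)) = (2*I)*(-83 + (6 + 0)) = (2*I)*(-83 + 6) = (2*I)*(-77) = -154*I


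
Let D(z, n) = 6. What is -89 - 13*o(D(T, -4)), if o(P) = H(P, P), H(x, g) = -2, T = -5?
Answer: -63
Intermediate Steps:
o(P) = -2
-89 - 13*o(D(T, -4)) = -89 - 13*(-2) = -89 + 26 = -63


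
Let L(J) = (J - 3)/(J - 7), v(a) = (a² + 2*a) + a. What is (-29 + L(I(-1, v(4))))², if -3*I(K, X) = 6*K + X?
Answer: 1478656/1849 ≈ 799.71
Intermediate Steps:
v(a) = a² + 3*a
I(K, X) = -2*K - X/3 (I(K, X) = -(6*K + X)/3 = -(X + 6*K)/3 = -2*K - X/3)
L(J) = (-3 + J)/(-7 + J)
(-29 + L(I(-1, v(4))))² = (-29 + (-3 + (-2*(-1) - 4*(3 + 4)/3))/(-7 + (-2*(-1) - 4*(3 + 4)/3)))² = (-29 + (-3 + (2 - 4*7/3))/(-7 + (2 - 4*7/3)))² = (-29 + (-3 + (2 - ⅓*28))/(-7 + (2 - ⅓*28)))² = (-29 + (-3 + (2 - 28/3))/(-7 + (2 - 28/3)))² = (-29 + (-3 - 22/3)/(-7 - 22/3))² = (-29 - 31/3/(-43/3))² = (-29 - 3/43*(-31/3))² = (-29 + 31/43)² = (-1216/43)² = 1478656/1849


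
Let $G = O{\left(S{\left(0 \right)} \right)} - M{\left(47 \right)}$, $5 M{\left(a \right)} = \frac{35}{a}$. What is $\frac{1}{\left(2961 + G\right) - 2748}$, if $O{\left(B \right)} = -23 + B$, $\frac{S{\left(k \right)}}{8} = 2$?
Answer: $\frac{47}{9675} \approx 0.0048579$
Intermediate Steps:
$S{\left(k \right)} = 16$ ($S{\left(k \right)} = 8 \cdot 2 = 16$)
$M{\left(a \right)} = \frac{7}{a}$ ($M{\left(a \right)} = \frac{35 \frac{1}{a}}{5} = \frac{7}{a}$)
$G = - \frac{336}{47}$ ($G = \left(-23 + 16\right) - \frac{7}{47} = -7 - 7 \cdot \frac{1}{47} = -7 - \frac{7}{47} = - \frac{336}{47} \approx -7.1489$)
$\frac{1}{\left(2961 + G\right) - 2748} = \frac{1}{\left(2961 - \frac{336}{47}\right) - 2748} = \frac{1}{\frac{138831}{47} - 2748} = \frac{1}{\frac{9675}{47}} = \frac{47}{9675}$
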